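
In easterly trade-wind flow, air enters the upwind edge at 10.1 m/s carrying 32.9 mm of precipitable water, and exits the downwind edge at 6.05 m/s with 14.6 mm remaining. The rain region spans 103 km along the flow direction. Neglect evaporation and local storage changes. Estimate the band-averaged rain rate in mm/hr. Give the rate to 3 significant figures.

Column moisture flux per unit crosswind length is F = V × PW.
Inflow: F_in = 10.1 × 32.9 = 332.29 mm·m/s
Outflow: F_out = 6.05 × 14.6 = 88.33 mm·m/s
Steady-state rate R = (F_in − F_out)/L = (332.29 − 88.33) / 103000 m = 2.369e-03 mm/s.
R = 2.369e-03 × 3600 = 8.53 mm/hr.

R ≈ 8.53 mm/hr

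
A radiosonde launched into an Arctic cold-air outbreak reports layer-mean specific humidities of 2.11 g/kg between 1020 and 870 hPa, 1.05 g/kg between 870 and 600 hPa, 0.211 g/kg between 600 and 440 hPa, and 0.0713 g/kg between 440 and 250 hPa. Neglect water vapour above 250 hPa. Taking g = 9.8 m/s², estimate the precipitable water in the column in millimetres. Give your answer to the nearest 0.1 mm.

PW ≈ 6.6 mm

Precipitable water is the column-integrated vapour mass per unit area: PW = (1/g) Σ q̄ Δp, with q in kg/kg and Δp in Pa (1 kg/m² of water = 1 mm).
Layer 1020–870 hPa: Δp = 150 hPa = 15000 Pa, q̄ = 0.00211 kg/kg → 0.00211 × 15000 / 9.8 = 3.23 mm
Layer 870–600 hPa: Δp = 270 hPa = 27000 Pa, q̄ = 0.00105 kg/kg → 0.00105 × 27000 / 9.8 = 2.89 mm
Layer 600–440 hPa: Δp = 160 hPa = 16000 Pa, q̄ = 0.000211 kg/kg → 0.000211 × 16000 / 9.8 = 0.34 mm
Layer 440–250 hPa: Δp = 190 hPa = 19000 Pa, q̄ = 7.13e-05 kg/kg → 7.13e-05 × 19000 / 9.8 = 0.14 mm
PW = 3.23 + 2.89 + 0.34 + 0.14 = 6.60 ≈ 6.6 mm.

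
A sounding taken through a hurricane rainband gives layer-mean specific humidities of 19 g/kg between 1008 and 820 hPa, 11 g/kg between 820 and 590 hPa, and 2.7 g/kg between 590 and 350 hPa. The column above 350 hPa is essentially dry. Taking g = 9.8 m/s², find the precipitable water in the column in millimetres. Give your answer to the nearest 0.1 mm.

Precipitable water is the column-integrated vapour mass per unit area: PW = (1/g) Σ q̄ Δp, with q in kg/kg and Δp in Pa (1 kg/m² of water = 1 mm).
Layer 1008–820 hPa: Δp = 188 hPa = 18800 Pa, q̄ = 0.019 kg/kg → 0.019 × 18800 / 9.8 = 36.45 mm
Layer 820–590 hPa: Δp = 230 hPa = 23000 Pa, q̄ = 0.011 kg/kg → 0.011 × 23000 / 9.8 = 25.82 mm
Layer 590–350 hPa: Δp = 240 hPa = 24000 Pa, q̄ = 0.0027 kg/kg → 0.0027 × 24000 / 9.8 = 6.61 mm
PW = 36.45 + 25.82 + 6.61 = 68.88 ≈ 68.9 mm.

PW ≈ 68.9 mm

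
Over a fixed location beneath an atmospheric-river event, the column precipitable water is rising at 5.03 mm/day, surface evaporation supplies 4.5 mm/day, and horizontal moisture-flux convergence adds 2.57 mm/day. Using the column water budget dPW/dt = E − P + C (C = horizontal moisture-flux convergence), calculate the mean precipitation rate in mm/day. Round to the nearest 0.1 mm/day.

dPW/dt = +5.03 mm/day.
P = E + C − dPW/dt = 4.5 + (2.57) − (+5.03) = 2.0 mm/day.

P ≈ 2.0 mm/day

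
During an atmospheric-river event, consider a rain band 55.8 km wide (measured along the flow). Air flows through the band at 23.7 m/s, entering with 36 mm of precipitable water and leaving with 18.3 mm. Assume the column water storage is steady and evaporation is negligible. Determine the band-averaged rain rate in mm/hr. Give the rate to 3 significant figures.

R ≈ 27.1 mm/hr

Column moisture flux per unit crosswind length is F = V × PW.
Inflow: F_in = 23.7 × 36 = 853.2 mm·m/s
Outflow: F_out = 23.7 × 18.3 = 433.71 mm·m/s
Steady-state rate R = (F_in − F_out)/L = (853.2 − 433.71) / 55800 m = 7.518e-03 mm/s.
R = 7.518e-03 × 3600 = 27.1 mm/hr.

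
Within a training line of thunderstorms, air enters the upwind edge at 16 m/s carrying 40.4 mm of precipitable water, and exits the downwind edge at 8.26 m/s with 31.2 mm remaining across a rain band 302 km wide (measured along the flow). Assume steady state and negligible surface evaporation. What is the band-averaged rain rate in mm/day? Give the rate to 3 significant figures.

R ≈ 111 mm/day

Column moisture flux per unit crosswind length is F = V × PW.
Inflow: F_in = 16 × 40.4 = 646.4 mm·m/s
Outflow: F_out = 8.26 × 31.2 = 257.712 mm·m/s
Steady-state rate R = (F_in − F_out)/L = (646.4 − 257.712) / 302000 m = 1.287e-03 mm/s.
R = 1.287e-03 × 3600 × 24 = 111 mm/day.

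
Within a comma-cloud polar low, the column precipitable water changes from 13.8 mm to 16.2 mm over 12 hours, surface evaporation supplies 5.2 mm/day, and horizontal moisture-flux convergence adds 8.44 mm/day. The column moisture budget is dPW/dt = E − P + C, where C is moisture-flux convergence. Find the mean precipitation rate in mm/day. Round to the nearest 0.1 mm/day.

P ≈ 8.8 mm/day

dPW/dt = (16.2 − 13.8) mm / (12/24 day) = +4.800 mm/day.
P = E + C − dPW/dt = 5.2 + (8.44) − (+4.800) = 8.8 mm/day.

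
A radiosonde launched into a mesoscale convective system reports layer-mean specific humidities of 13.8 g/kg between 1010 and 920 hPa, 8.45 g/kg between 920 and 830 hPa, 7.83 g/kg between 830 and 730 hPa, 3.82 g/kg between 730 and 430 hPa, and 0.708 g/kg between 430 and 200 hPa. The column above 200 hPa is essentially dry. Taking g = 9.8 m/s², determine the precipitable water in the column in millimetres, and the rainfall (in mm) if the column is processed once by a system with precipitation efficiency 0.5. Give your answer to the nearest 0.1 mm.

Precipitable water is the column-integrated vapour mass per unit area: PW = (1/g) Σ q̄ Δp, with q in kg/kg and Δp in Pa (1 kg/m² of water = 1 mm).
Layer 1010–920 hPa: Δp = 90 hPa = 9000 Pa, q̄ = 0.0138 kg/kg → 0.0138 × 9000 / 9.8 = 12.67 mm
Layer 920–830 hPa: Δp = 90 hPa = 9000 Pa, q̄ = 0.00845 kg/kg → 0.00845 × 9000 / 9.8 = 7.76 mm
Layer 830–730 hPa: Δp = 100 hPa = 10000 Pa, q̄ = 0.00783 kg/kg → 0.00783 × 10000 / 9.8 = 7.99 mm
Layer 730–430 hPa: Δp = 300 hPa = 30000 Pa, q̄ = 0.00382 kg/kg → 0.00382 × 30000 / 9.8 = 11.69 mm
Layer 430–200 hPa: Δp = 230 hPa = 23000 Pa, q̄ = 0.000708 kg/kg → 0.000708 × 23000 / 9.8 = 1.66 mm
PW = 12.67 + 7.76 + 7.99 + 11.69 + 1.66 = 41.77 ≈ 41.8 mm.
Rainfall = ε × PW = 0.5 × 41.8 = 20.9 mm.

PW ≈ 41.8 mm; rainfall ≈ 20.9 mm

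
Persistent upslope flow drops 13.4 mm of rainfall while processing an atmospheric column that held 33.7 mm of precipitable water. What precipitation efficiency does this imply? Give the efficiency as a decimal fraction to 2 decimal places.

ε = rainfall / PW = 13.4 / 33.7 = 0.40.

ε ≈ 0.40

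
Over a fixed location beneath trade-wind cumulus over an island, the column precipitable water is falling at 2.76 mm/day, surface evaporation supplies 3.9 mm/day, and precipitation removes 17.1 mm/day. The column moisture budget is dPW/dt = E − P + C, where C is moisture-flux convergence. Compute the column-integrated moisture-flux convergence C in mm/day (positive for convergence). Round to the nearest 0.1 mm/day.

dPW/dt = -2.76 mm/day.
C = dPW/dt − E + P = (-2.76) − 3.9 + 17.1 = 10.4 mm/day.

C ≈ 10.4 mm/day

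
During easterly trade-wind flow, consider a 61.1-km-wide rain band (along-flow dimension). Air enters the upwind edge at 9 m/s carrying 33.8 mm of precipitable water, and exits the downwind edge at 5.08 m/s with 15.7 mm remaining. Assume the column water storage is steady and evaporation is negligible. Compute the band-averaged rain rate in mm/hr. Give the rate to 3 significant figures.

Column moisture flux per unit crosswind length is F = V × PW.
Inflow: F_in = 9 × 33.8 = 304.2 mm·m/s
Outflow: F_out = 5.08 × 15.7 = 79.756 mm·m/s
Steady-state rate R = (F_in − F_out)/L = (304.2 − 79.756) / 61100 m = 3.673e-03 mm/s.
R = 3.673e-03 × 3600 = 13.2 mm/hr.

R ≈ 13.2 mm/hr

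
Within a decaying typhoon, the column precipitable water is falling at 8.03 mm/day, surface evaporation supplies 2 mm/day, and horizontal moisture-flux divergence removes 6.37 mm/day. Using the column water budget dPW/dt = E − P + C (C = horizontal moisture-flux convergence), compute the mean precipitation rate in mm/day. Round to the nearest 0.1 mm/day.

dPW/dt = -8.03 mm/day.
P = E + C − dPW/dt = 2 + (-6.37) − (-8.03) = 3.7 mm/day.

P ≈ 3.7 mm/day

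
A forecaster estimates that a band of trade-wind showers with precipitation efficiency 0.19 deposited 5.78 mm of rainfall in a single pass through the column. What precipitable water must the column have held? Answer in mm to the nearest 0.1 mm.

PW ≈ 30.4 mm

PW = rainfall / ε = 5.78 / 0.19 = 30.4 mm.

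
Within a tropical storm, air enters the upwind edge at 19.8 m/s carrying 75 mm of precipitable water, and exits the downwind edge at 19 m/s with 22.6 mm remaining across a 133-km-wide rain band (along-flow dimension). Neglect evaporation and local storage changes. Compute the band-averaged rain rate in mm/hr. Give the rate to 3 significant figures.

R ≈ 28.6 mm/hr

Column moisture flux per unit crosswind length is F = V × PW.
Inflow: F_in = 19.8 × 75 = 1485 mm·m/s
Outflow: F_out = 19 × 22.6 = 429.4 mm·m/s
Steady-state rate R = (F_in − F_out)/L = (1485 − 429.4) / 133000 m = 7.937e-03 mm/s.
R = 7.937e-03 × 3600 = 28.6 mm/hr.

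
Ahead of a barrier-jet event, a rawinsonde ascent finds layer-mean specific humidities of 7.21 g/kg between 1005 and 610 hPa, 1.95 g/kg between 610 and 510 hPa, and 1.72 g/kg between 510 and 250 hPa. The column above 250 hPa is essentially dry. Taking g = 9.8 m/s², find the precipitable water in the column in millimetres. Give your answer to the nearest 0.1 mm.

PW ≈ 35.6 mm

Precipitable water is the column-integrated vapour mass per unit area: PW = (1/g) Σ q̄ Δp, with q in kg/kg and Δp in Pa (1 kg/m² of water = 1 mm).
Layer 1005–610 hPa: Δp = 395 hPa = 39500 Pa, q̄ = 0.00721 kg/kg → 0.00721 × 39500 / 9.8 = 29.06 mm
Layer 610–510 hPa: Δp = 100 hPa = 10000 Pa, q̄ = 0.00195 kg/kg → 0.00195 × 10000 / 9.8 = 1.99 mm
Layer 510–250 hPa: Δp = 260 hPa = 26000 Pa, q̄ = 0.00172 kg/kg → 0.00172 × 26000 / 9.8 = 4.56 mm
PW = 29.06 + 1.99 + 4.56 = 35.61 ≈ 35.6 mm.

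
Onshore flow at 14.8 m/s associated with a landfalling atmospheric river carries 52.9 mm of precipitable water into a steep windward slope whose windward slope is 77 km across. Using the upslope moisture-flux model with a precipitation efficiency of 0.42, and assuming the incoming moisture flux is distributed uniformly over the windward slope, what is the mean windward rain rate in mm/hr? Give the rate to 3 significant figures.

Incoming column moisture flux per unit ridge length: F = V × PW = 14.8 × 52.9 = 782.92 mm·m/s.
Spread over the 77 km slope with efficiency ε = 0.42: R = ε·F/W = 0.42 × 782.92 / 77000 m = 4.270e-03 mm/s.
R = 4.270e-03 × 3600 = 15.4 mm/hr.

R ≈ 15.4 mm/hr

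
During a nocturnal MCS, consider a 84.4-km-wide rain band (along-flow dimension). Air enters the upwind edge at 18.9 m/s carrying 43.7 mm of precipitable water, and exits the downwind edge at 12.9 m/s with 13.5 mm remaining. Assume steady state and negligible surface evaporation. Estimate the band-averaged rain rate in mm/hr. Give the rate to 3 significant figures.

R ≈ 27.8 mm/hr

Column moisture flux per unit crosswind length is F = V × PW.
Inflow: F_in = 18.9 × 43.7 = 825.93 mm·m/s
Outflow: F_out = 12.9 × 13.5 = 174.15 mm·m/s
Steady-state rate R = (F_in − F_out)/L = (825.93 − 174.15) / 84400 m = 7.723e-03 mm/s.
R = 7.723e-03 × 3600 = 27.8 mm/hr.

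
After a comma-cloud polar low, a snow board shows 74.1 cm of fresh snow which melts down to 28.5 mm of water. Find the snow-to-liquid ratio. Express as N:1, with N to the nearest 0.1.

Ratio = snow depth / SWE = 741 mm / 28.5 mm = 26.0, i.e. 26.0:1.

ratio ≈ 26.0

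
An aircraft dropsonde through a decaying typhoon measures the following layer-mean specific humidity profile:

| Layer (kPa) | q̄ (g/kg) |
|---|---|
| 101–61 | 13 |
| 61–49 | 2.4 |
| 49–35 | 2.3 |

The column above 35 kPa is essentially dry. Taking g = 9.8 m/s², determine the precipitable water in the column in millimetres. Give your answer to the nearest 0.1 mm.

PW ≈ 59.3 mm

Precipitable water is the column-integrated vapour mass per unit area: PW = (1/g) Σ q̄ Δp, with q in kg/kg and Δp in Pa (1 kg/m² of water = 1 mm).
Layer 101–61 kPa: Δp = 400 hPa = 40000 Pa, q̄ = 0.013 kg/kg → 0.013 × 40000 / 9.8 = 53.06 mm
Layer 61–49 kPa: Δp = 120 hPa = 12000 Pa, q̄ = 0.0024 kg/kg → 0.0024 × 12000 / 9.8 = 2.94 mm
Layer 49–35 kPa: Δp = 140 hPa = 14000 Pa, q̄ = 0.0023 kg/kg → 0.0023 × 14000 / 9.8 = 3.29 mm
PW = 53.06 + 2.94 + 3.29 = 59.29 ≈ 59.3 mm.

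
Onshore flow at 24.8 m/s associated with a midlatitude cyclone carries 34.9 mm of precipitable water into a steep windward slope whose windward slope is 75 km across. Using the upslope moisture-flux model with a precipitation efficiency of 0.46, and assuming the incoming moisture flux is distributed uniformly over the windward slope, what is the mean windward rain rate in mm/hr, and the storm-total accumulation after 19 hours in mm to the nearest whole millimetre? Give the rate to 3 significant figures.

R ≈ 19.1 mm/hr; total ≈ 363 mm

Incoming column moisture flux per unit ridge length: F = V × PW = 24.8 × 34.9 = 865.52 mm·m/s.
Spread over the 75 km slope with efficiency ε = 0.46: R = ε·F/W = 0.46 × 865.52 / 75000 m = 5.309e-03 mm/s.
R = 5.309e-03 × 3600 = 19.1 mm/hr.
Over 19 h: total = 19.1 × 19 = 362.9 ≈ 363 mm.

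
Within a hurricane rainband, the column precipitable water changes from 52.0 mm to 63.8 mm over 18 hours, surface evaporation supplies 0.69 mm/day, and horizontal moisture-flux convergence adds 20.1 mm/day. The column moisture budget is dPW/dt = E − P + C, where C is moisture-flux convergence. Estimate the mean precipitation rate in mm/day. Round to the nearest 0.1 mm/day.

P ≈ 5.1 mm/day

dPW/dt = (63.8 − 52.0) mm / (18/24 day) = +15.733 mm/day.
P = E + C − dPW/dt = 0.69 + (20.1) − (+15.733) = 5.1 mm/day.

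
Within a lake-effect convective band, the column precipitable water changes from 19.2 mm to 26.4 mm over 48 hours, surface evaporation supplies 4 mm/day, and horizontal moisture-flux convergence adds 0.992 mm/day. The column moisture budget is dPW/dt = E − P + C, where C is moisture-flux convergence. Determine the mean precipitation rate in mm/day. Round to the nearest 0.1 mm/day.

dPW/dt = (26.4 − 19.2) mm / (48/24 day) = +3.600 mm/day.
P = E + C − dPW/dt = 4 + (0.992) − (+3.600) = 1.4 mm/day.

P ≈ 1.4 mm/day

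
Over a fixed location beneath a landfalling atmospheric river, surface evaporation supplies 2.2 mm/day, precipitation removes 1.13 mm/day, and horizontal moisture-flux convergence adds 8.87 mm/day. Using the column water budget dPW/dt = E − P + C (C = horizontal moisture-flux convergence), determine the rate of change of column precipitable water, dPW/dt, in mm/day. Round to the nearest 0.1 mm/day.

dPW/dt = E − P + C = 2.2 − 1.13 + (8.87) = 9.9 mm/day.

dPW/dt ≈ 9.9 mm/day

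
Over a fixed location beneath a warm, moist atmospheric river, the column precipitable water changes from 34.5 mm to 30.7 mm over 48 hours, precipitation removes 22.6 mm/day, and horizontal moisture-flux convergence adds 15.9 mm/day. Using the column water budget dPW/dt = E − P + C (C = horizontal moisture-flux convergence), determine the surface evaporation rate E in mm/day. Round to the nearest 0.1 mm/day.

dPW/dt = (30.7 − 34.5) mm / (48/24 day) = -1.900 mm/day.
E = dPW/dt + P − C = (-1.900) + 22.6 − (15.9) = 4.8 mm/day.

E ≈ 4.8 mm/day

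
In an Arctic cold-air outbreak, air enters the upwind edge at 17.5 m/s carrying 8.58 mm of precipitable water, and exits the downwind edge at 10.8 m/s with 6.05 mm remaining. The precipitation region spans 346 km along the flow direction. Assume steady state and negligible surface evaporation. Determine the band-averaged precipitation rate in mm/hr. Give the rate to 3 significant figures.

Column moisture flux per unit crosswind length is F = V × PW.
Inflow: F_in = 17.5 × 8.58 = 150.15 mm·m/s
Outflow: F_out = 10.8 × 6.05 = 65.34 mm·m/s
Steady-state rate R = (F_in − F_out)/L = (150.15 − 65.34) / 346000 m = 2.451e-04 mm/s.
R = 2.451e-04 × 3600 = 0.882 mm/hr.

R ≈ 0.882 mm/hr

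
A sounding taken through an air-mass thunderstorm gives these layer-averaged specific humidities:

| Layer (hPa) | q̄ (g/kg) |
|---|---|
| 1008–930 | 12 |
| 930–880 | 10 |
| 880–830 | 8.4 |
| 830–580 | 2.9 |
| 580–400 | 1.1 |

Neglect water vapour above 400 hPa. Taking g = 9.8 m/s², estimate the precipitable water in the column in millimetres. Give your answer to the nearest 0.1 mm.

PW ≈ 28.4 mm

Precipitable water is the column-integrated vapour mass per unit area: PW = (1/g) Σ q̄ Δp, with q in kg/kg and Δp in Pa (1 kg/m² of water = 1 mm).
Layer 1008–930 hPa: Δp = 78 hPa = 7800 Pa, q̄ = 0.012 kg/kg → 0.012 × 7800 / 9.8 = 9.55 mm
Layer 930–880 hPa: Δp = 50 hPa = 5000 Pa, q̄ = 0.01 kg/kg → 0.01 × 5000 / 9.8 = 5.10 mm
Layer 880–830 hPa: Δp = 50 hPa = 5000 Pa, q̄ = 0.0084 kg/kg → 0.0084 × 5000 / 9.8 = 4.29 mm
Layer 830–580 hPa: Δp = 250 hPa = 25000 Pa, q̄ = 0.0029 kg/kg → 0.0029 × 25000 / 9.8 = 7.40 mm
Layer 580–400 hPa: Δp = 180 hPa = 18000 Pa, q̄ = 0.0011 kg/kg → 0.0011 × 18000 / 9.8 = 2.02 mm
PW = 9.55 + 5.10 + 4.29 + 7.40 + 2.02 = 28.36 ≈ 28.4 mm.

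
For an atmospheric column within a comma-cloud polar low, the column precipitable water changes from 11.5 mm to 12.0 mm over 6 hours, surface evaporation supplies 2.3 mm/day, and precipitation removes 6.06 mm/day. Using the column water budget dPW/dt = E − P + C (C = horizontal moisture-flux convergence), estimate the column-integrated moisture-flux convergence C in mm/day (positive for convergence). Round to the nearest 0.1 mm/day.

dPW/dt = (12.0 − 11.5) mm / (6/24 day) = +2.000 mm/day.
C = dPW/dt − E + P = (+2.000) − 2.3 + 6.06 = 5.8 mm/day.

C ≈ 5.8 mm/day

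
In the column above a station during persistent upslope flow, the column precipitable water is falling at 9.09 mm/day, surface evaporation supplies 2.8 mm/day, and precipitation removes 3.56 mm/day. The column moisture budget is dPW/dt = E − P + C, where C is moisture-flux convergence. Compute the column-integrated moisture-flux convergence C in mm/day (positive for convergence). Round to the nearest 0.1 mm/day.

dPW/dt = -9.09 mm/day.
C = dPW/dt − E + P = (-9.09) − 2.8 + 3.56 = -8.3 mm/day.

C ≈ -8.3 mm/day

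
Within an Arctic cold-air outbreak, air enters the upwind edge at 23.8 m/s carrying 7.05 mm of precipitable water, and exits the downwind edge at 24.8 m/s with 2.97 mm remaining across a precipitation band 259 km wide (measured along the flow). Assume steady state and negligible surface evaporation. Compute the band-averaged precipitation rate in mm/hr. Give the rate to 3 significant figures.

Column moisture flux per unit crosswind length is F = V × PW.
Inflow: F_in = 23.8 × 7.05 = 167.79 mm·m/s
Outflow: F_out = 24.8 × 2.97 = 73.656 mm·m/s
Steady-state rate R = (F_in − F_out)/L = (167.79 − 73.656) / 259000 m = 3.635e-04 mm/s.
R = 3.635e-04 × 3600 = 1.31 mm/hr.

R ≈ 1.31 mm/hr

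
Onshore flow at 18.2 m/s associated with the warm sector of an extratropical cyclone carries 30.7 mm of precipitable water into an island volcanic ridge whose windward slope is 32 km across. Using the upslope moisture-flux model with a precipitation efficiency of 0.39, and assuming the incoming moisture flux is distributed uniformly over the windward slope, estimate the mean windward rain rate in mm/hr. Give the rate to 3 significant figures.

R ≈ 24.5 mm/hr

Incoming column moisture flux per unit ridge length: F = V × PW = 18.2 × 30.7 = 558.74 mm·m/s.
Spread over the 32 km slope with efficiency ε = 0.39: R = ε·F/W = 0.39 × 558.74 / 32000 m = 6.810e-03 mm/s.
R = 6.810e-03 × 3600 = 24.5 mm/hr.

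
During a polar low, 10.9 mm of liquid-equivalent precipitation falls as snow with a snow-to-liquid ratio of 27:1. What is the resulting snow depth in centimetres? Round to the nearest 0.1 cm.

snow depth ≈ 29.4 cm

Snow depth = liquid × ratio = 10.9 mm × 27 = 294.3 mm = 29.4 cm.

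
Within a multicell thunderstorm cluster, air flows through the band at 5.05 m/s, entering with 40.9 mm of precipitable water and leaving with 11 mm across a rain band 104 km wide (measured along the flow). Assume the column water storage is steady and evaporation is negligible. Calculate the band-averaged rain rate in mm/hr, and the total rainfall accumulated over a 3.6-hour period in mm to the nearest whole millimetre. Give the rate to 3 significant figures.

R ≈ 5.23 mm/hr; total ≈ 19 mm

Column moisture flux per unit crosswind length is F = V × PW.
Inflow: F_in = 5.05 × 40.9 = 206.545 mm·m/s
Outflow: F_out = 5.05 × 11 = 55.55 mm·m/s
Steady-state rate R = (F_in − F_out)/L = (206.545 − 55.55) / 104000 m = 1.452e-03 mm/s.
R = 1.452e-03 × 3600 = 5.23 mm/hr.
Over 3.6 h: total = 5.23 × 3.6 = 18.828 ≈ 19 mm.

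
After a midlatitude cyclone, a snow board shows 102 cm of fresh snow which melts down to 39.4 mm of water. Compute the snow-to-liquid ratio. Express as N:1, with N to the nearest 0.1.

ratio ≈ 25.9

Ratio = snow depth / SWE = 1020 mm / 39.4 mm = 25.9, i.e. 25.9:1.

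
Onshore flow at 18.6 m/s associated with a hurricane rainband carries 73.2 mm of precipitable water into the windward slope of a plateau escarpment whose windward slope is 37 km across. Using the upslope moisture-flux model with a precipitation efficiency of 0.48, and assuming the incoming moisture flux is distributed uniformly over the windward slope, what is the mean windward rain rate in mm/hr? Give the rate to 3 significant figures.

Incoming column moisture flux per unit ridge length: F = V × PW = 18.6 × 73.2 = 1361.52 mm·m/s.
Spread over the 37 km slope with efficiency ε = 0.48: R = ε·F/W = 0.48 × 1361.52 / 37000 m = 1.766e-02 mm/s.
R = 1.766e-02 × 3600 = 63.6 mm/hr.

R ≈ 63.6 mm/hr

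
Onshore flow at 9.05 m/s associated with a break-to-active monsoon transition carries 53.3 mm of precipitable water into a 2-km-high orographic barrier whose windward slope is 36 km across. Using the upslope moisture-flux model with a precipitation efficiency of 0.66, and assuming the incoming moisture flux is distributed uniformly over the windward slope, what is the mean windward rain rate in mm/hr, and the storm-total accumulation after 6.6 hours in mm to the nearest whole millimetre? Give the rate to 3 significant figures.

R ≈ 31.8 mm/hr; total ≈ 210 mm

Incoming column moisture flux per unit ridge length: F = V × PW = 9.05 × 53.3 = 482.365 mm·m/s.
Spread over the 36 km slope with efficiency ε = 0.66: R = ε·F/W = 0.66 × 482.365 / 36000 m = 8.843e-03 mm/s.
R = 8.843e-03 × 3600 = 31.8 mm/hr.
Over 6.6 h: total = 31.8 × 6.6 = 209.88 ≈ 210 mm.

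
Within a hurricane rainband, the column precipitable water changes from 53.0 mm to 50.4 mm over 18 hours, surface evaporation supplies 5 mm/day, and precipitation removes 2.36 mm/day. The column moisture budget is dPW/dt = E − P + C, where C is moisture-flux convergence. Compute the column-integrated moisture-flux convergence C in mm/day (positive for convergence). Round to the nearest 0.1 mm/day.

dPW/dt = (50.4 − 53.0) mm / (18/24 day) = -3.467 mm/day.
C = dPW/dt − E + P = (-3.467) − 5 + 2.36 = -6.1 mm/day.

C ≈ -6.1 mm/day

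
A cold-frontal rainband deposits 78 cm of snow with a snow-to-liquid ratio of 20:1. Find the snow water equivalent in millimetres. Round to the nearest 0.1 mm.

SWE = snow depth / ratio = 78 cm / 20 = 3.900 cm = 39.0 mm.

SWE ≈ 39.0 mm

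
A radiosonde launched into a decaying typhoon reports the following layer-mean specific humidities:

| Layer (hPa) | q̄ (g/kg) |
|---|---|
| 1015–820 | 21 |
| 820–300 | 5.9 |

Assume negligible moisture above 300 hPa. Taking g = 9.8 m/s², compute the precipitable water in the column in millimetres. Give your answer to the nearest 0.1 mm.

Precipitable water is the column-integrated vapour mass per unit area: PW = (1/g) Σ q̄ Δp, with q in kg/kg and Δp in Pa (1 kg/m² of water = 1 mm).
Layer 1015–820 hPa: Δp = 195 hPa = 19500 Pa, q̄ = 0.021 kg/kg → 0.021 × 19500 / 9.8 = 41.79 mm
Layer 820–300 hPa: Δp = 520 hPa = 52000 Pa, q̄ = 0.0059 kg/kg → 0.0059 × 52000 / 9.8 = 31.31 mm
PW = 41.79 + 31.31 = 73.10 ≈ 73.1 mm.

PW ≈ 73.1 mm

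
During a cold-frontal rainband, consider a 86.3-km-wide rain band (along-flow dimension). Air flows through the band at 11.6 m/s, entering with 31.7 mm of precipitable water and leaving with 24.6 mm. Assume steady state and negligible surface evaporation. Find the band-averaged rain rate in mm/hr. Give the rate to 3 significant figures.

Column moisture flux per unit crosswind length is F = V × PW.
Inflow: F_in = 11.6 × 31.7 = 367.72 mm·m/s
Outflow: F_out = 11.6 × 24.6 = 285.36 mm·m/s
Steady-state rate R = (F_in − F_out)/L = (367.72 − 285.36) / 86300 m = 9.543e-04 mm/s.
R = 9.543e-04 × 3600 = 3.44 mm/hr.

R ≈ 3.44 mm/hr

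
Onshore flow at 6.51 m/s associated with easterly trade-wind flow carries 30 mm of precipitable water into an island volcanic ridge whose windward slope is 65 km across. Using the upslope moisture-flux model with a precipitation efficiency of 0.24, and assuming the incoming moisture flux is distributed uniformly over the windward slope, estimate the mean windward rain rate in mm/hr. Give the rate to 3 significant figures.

Incoming column moisture flux per unit ridge length: F = V × PW = 6.51 × 30 = 195.3 mm·m/s.
Spread over the 65 km slope with efficiency ε = 0.24: R = ε·F/W = 0.24 × 195.3 / 65000 m = 7.211e-04 mm/s.
R = 7.211e-04 × 3600 = 2.60 mm/hr.

R ≈ 2.60 mm/hr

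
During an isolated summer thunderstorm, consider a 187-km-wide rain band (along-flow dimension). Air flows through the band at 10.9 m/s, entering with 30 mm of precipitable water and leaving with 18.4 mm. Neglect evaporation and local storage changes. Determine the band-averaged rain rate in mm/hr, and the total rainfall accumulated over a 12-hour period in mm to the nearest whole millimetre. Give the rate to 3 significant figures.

R ≈ 2.43 mm/hr; total ≈ 29 mm

Column moisture flux per unit crosswind length is F = V × PW.
Inflow: F_in = 10.9 × 30 = 327 mm·m/s
Outflow: F_out = 10.9 × 18.4 = 200.56 mm·m/s
Steady-state rate R = (F_in − F_out)/L = (327 − 200.56) / 187000 m = 6.761e-04 mm/s.
R = 6.761e-04 × 3600 = 2.43 mm/hr.
Over 12 h: total = 2.43 × 12 = 29.16 ≈ 29 mm.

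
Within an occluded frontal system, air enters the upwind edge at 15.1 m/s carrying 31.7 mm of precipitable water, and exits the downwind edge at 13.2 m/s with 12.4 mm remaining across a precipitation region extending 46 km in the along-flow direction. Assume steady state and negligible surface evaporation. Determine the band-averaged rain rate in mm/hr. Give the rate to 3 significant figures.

R ≈ 24.7 mm/hr

Column moisture flux per unit crosswind length is F = V × PW.
Inflow: F_in = 15.1 × 31.7 = 478.67 mm·m/s
Outflow: F_out = 13.2 × 12.4 = 163.68 mm·m/s
Steady-state rate R = (F_in − F_out)/L = (478.67 − 163.68) / 46000 m = 6.848e-03 mm/s.
R = 6.848e-03 × 3600 = 24.7 mm/hr.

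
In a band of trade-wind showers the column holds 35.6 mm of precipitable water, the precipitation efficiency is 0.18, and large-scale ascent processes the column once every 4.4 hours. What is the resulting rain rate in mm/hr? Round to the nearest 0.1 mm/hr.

Each overturning extracts ε × PW = 0.18 × 35.6 = 6.408 mm.
Rate = ε·PW / τ = 6.408 / 4.4 h = 1.5 mm/hr.

R ≈ 1.5 mm/hr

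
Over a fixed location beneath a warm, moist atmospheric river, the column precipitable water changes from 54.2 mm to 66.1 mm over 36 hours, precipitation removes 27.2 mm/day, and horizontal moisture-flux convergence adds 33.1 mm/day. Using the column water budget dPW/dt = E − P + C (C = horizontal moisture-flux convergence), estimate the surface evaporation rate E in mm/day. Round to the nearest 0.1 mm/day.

E ≈ 2.0 mm/day

dPW/dt = (66.1 − 54.2) mm / (36/24 day) = +7.933 mm/day.
E = dPW/dt + P − C = (+7.933) + 27.2 − (33.1) = 2.0 mm/day.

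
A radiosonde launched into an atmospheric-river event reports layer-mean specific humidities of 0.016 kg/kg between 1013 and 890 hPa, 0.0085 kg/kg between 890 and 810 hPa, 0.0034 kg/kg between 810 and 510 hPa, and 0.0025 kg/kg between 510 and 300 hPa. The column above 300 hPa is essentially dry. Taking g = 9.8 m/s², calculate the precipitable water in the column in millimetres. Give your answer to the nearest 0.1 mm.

Precipitable water is the column-integrated vapour mass per unit area: PW = (1/g) Σ q̄ Δp, with q in kg/kg and Δp in Pa (1 kg/m² of water = 1 mm).
Layer 1013–890 hPa: Δp = 123 hPa = 12300 Pa, q̄ = 0.016 kg/kg → 0.016 × 12300 / 9.8 = 20.08 mm
Layer 890–810 hPa: Δp = 80 hPa = 8000 Pa, q̄ = 0.0085 kg/kg → 0.0085 × 8000 / 9.8 = 6.94 mm
Layer 810–510 hPa: Δp = 300 hPa = 30000 Pa, q̄ = 0.0034 kg/kg → 0.0034 × 30000 / 9.8 = 10.41 mm
Layer 510–300 hPa: Δp = 210 hPa = 21000 Pa, q̄ = 0.0025 kg/kg → 0.0025 × 21000 / 9.8 = 5.36 mm
PW = 20.08 + 6.94 + 10.41 + 5.36 = 42.79 ≈ 42.8 mm.

PW ≈ 42.8 mm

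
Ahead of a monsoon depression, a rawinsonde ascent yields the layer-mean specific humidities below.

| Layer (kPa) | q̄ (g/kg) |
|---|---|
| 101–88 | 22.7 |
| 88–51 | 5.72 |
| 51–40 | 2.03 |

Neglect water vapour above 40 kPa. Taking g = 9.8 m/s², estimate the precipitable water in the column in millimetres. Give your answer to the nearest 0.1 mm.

Precipitable water is the column-integrated vapour mass per unit area: PW = (1/g) Σ q̄ Δp, with q in kg/kg and Δp in Pa (1 kg/m² of water = 1 mm).
Layer 101–88 kPa: Δp = 130 hPa = 13000 Pa, q̄ = 0.0227 kg/kg → 0.0227 × 13000 / 9.8 = 30.11 mm
Layer 88–51 kPa: Δp = 370 hPa = 37000 Pa, q̄ = 0.00572 kg/kg → 0.00572 × 37000 / 9.8 = 21.60 mm
Layer 51–40 kPa: Δp = 110 hPa = 11000 Pa, q̄ = 0.00203 kg/kg → 0.00203 × 11000 / 9.8 = 2.28 mm
PW = 30.11 + 21.60 + 2.28 = 53.99 ≈ 54.0 mm.

PW ≈ 54.0 mm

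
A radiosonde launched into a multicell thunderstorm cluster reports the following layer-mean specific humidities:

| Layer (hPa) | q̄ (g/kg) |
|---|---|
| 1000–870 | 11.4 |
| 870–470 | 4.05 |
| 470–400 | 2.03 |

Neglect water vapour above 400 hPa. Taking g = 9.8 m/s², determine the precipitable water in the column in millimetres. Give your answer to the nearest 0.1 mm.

PW ≈ 33.1 mm

Precipitable water is the column-integrated vapour mass per unit area: PW = (1/g) Σ q̄ Δp, with q in kg/kg and Δp in Pa (1 kg/m² of water = 1 mm).
Layer 1000–870 hPa: Δp = 130 hPa = 13000 Pa, q̄ = 0.0114 kg/kg → 0.0114 × 13000 / 9.8 = 15.12 mm
Layer 870–470 hPa: Δp = 400 hPa = 40000 Pa, q̄ = 0.00405 kg/kg → 0.00405 × 40000 / 9.8 = 16.53 mm
Layer 470–400 hPa: Δp = 70 hPa = 7000 Pa, q̄ = 0.00203 kg/kg → 0.00203 × 7000 / 9.8 = 1.45 mm
PW = 15.12 + 16.53 + 1.45 = 33.10 ≈ 33.1 mm.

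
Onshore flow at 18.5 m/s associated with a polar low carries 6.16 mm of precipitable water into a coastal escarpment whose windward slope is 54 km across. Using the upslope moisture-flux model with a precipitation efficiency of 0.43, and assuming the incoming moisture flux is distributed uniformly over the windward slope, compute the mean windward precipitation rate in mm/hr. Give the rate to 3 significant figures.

Incoming column moisture flux per unit ridge length: F = V × PW = 18.5 × 6.16 = 113.96 mm·m/s.
Spread over the 54 km slope with efficiency ε = 0.43: R = ε·F/W = 0.43 × 113.96 / 54000 m = 9.075e-04 mm/s.
R = 9.075e-04 × 3600 = 3.27 mm/hr.

R ≈ 3.27 mm/hr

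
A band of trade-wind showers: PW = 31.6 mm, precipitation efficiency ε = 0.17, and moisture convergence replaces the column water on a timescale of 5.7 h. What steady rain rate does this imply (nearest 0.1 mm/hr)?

R ≈ 0.9 mm/hr

Each overturning extracts ε × PW = 0.17 × 31.6 = 5.372 mm.
Rate = ε·PW / τ = 5.372 / 5.7 h = 0.9 mm/hr.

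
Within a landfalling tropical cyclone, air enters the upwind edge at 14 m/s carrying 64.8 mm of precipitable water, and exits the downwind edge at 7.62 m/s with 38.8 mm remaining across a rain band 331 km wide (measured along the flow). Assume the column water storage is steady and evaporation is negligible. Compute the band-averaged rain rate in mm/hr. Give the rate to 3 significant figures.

Column moisture flux per unit crosswind length is F = V × PW.
Inflow: F_in = 14 × 64.8 = 907.2 mm·m/s
Outflow: F_out = 7.62 × 38.8 = 295.656 mm·m/s
Steady-state rate R = (F_in − F_out)/L = (907.2 − 295.656) / 331000 m = 1.848e-03 mm/s.
R = 1.848e-03 × 3600 = 6.65 mm/hr.

R ≈ 6.65 mm/hr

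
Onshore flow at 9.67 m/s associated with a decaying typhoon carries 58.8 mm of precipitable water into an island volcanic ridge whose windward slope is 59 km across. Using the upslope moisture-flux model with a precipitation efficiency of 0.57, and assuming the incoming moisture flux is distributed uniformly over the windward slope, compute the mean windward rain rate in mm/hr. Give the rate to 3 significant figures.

R ≈ 19.8 mm/hr

Incoming column moisture flux per unit ridge length: F = V × PW = 9.67 × 58.8 = 568.596 mm·m/s.
Spread over the 59 km slope with efficiency ε = 0.57: R = ε·F/W = 0.57 × 568.596 / 59000 m = 5.493e-03 mm/s.
R = 5.493e-03 × 3600 = 19.8 mm/hr.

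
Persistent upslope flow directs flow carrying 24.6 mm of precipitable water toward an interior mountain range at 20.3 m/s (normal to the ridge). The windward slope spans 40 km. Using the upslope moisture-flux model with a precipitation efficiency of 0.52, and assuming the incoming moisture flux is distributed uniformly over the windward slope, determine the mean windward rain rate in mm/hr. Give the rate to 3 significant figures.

Incoming column moisture flux per unit ridge length: F = V × PW = 20.3 × 24.6 = 499.38 mm·m/s.
Spread over the 40 km slope with efficiency ε = 0.52: R = ε·F/W = 0.52 × 499.38 / 40000 m = 6.492e-03 mm/s.
R = 6.492e-03 × 3600 = 23.4 mm/hr.

R ≈ 23.4 mm/hr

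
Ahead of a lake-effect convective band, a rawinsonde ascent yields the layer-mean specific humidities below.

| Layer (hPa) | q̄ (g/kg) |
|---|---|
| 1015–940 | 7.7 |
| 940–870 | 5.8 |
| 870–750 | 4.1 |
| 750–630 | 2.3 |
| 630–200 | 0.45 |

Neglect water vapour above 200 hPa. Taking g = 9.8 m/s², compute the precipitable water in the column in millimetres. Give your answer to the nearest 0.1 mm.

Precipitable water is the column-integrated vapour mass per unit area: PW = (1/g) Σ q̄ Δp, with q in kg/kg and Δp in Pa (1 kg/m² of water = 1 mm).
Layer 1015–940 hPa: Δp = 75 hPa = 7500 Pa, q̄ = 0.0077 kg/kg → 0.0077 × 7500 / 9.8 = 5.89 mm
Layer 940–870 hPa: Δp = 70 hPa = 7000 Pa, q̄ = 0.0058 kg/kg → 0.0058 × 7000 / 9.8 = 4.14 mm
Layer 870–750 hPa: Δp = 120 hPa = 12000 Pa, q̄ = 0.0041 kg/kg → 0.0041 × 12000 / 9.8 = 5.02 mm
Layer 750–630 hPa: Δp = 120 hPa = 12000 Pa, q̄ = 0.0023 kg/kg → 0.0023 × 12000 / 9.8 = 2.82 mm
Layer 630–200 hPa: Δp = 430 hPa = 43000 Pa, q̄ = 0.00045 kg/kg → 0.00045 × 43000 / 9.8 = 1.97 mm
PW = 5.89 + 4.14 + 5.02 + 2.82 + 1.97 = 19.84 ≈ 19.8 mm.

PW ≈ 19.8 mm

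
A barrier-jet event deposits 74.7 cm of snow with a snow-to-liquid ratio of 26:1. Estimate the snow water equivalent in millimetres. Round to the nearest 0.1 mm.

SWE = snow depth / ratio = 74.7 cm / 26 = 2.873 cm = 28.7 mm.

SWE ≈ 28.7 mm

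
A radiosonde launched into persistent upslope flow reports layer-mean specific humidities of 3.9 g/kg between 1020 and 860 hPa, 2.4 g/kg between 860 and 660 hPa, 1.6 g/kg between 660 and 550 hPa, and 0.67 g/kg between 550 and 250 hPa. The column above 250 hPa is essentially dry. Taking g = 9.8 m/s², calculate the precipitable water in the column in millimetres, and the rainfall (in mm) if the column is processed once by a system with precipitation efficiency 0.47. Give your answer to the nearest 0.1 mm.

PW ≈ 15.1 mm; rainfall ≈ 7.1 mm

Precipitable water is the column-integrated vapour mass per unit area: PW = (1/g) Σ q̄ Δp, with q in kg/kg and Δp in Pa (1 kg/m² of water = 1 mm).
Layer 1020–860 hPa: Δp = 160 hPa = 16000 Pa, q̄ = 0.0039 kg/kg → 0.0039 × 16000 / 9.8 = 6.37 mm
Layer 860–660 hPa: Δp = 200 hPa = 20000 Pa, q̄ = 0.0024 kg/kg → 0.0024 × 20000 / 9.8 = 4.90 mm
Layer 660–550 hPa: Δp = 110 hPa = 11000 Pa, q̄ = 0.0016 kg/kg → 0.0016 × 11000 / 9.8 = 1.80 mm
Layer 550–250 hPa: Δp = 300 hPa = 30000 Pa, q̄ = 0.00067 kg/kg → 0.00067 × 30000 / 9.8 = 2.05 mm
PW = 6.37 + 4.90 + 1.80 + 2.05 = 15.12 ≈ 15.1 mm.
Rainfall = ε × PW = 0.47 × 15.1 = 7.1 mm.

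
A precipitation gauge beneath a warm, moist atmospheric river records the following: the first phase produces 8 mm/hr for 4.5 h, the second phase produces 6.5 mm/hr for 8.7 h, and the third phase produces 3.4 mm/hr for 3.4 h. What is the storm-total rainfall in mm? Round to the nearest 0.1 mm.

Total = Σ Rᵢ Δtᵢ = 8 × 4.5 + 6.5 × 8.7 + 3.4 × 3.4
      = 36 + 56.55 + 11.56 = 104.1 mm.

total ≈ 104.1 mm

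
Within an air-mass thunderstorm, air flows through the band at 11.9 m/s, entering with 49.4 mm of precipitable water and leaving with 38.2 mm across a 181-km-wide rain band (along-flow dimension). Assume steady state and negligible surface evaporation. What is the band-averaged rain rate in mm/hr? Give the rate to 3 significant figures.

Column moisture flux per unit crosswind length is F = V × PW.
Inflow: F_in = 11.9 × 49.4 = 587.86 mm·m/s
Outflow: F_out = 11.9 × 38.2 = 454.58 mm·m/s
Steady-state rate R = (F_in − F_out)/L = (587.86 − 454.58) / 181000 m = 7.364e-04 mm/s.
R = 7.364e-04 × 3600 = 2.65 mm/hr.

R ≈ 2.65 mm/hr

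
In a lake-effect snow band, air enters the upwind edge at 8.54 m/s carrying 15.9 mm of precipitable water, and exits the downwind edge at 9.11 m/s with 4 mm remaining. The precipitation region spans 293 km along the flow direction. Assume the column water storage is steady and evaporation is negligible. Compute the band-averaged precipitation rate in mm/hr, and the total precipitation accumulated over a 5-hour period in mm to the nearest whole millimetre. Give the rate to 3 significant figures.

Column moisture flux per unit crosswind length is F = V × PW.
Inflow: F_in = 8.54 × 15.9 = 135.786 mm·m/s
Outflow: F_out = 9.11 × 4 = 36.44 mm·m/s
Steady-state rate R = (F_in − F_out)/L = (135.786 − 36.44) / 293000 m = 3.391e-04 mm/s.
R = 3.391e-04 × 3600 = 1.22 mm/hr.
Over 5 h: total = 1.22 × 5 = 6.1 ≈ 6 mm.

R ≈ 1.22 mm/hr; total ≈ 6 mm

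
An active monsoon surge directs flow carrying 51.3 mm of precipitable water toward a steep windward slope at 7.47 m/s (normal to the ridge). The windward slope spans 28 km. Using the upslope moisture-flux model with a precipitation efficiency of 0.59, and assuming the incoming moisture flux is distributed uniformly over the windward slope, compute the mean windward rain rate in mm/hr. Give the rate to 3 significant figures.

Incoming column moisture flux per unit ridge length: F = V × PW = 7.47 × 51.3 = 383.211 mm·m/s.
Spread over the 28 km slope with efficiency ε = 0.59: R = ε·F/W = 0.59 × 383.211 / 28000 m = 8.075e-03 mm/s.
R = 8.075e-03 × 3600 = 29.1 mm/hr.

R ≈ 29.1 mm/hr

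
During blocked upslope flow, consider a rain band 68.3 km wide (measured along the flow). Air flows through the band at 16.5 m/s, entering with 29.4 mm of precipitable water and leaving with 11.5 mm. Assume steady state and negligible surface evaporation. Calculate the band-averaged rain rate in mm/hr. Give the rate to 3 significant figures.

Column moisture flux per unit crosswind length is F = V × PW.
Inflow: F_in = 16.5 × 29.4 = 485.1 mm·m/s
Outflow: F_out = 16.5 × 11.5 = 189.75 mm·m/s
Steady-state rate R = (F_in − F_out)/L = (485.1 − 189.75) / 68300 m = 4.324e-03 mm/s.
R = 4.324e-03 × 3600 = 15.6 mm/hr.

R ≈ 15.6 mm/hr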